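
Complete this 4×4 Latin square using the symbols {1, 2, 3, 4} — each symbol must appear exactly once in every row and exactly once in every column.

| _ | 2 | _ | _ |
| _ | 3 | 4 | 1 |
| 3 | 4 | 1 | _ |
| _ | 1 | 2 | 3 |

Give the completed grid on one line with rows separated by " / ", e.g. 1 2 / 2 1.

1 2 3 4 / 2 3 4 1 / 3 4 1 2 / 4 1 2 3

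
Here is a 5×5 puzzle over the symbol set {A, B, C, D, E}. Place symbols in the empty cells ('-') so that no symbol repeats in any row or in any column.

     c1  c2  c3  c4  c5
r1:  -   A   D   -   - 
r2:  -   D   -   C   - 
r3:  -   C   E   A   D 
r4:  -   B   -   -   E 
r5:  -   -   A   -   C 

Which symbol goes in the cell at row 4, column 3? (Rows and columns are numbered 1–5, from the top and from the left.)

row 1 has {A,D}; column 5 has {C,D,E} — only B is left for (r1,c5).
row 2 has {C,D}; column 3 has {A,D,E} — only B is left for (r2,c3).
row 2 has {B,C,D}; column 5 has {B,C,D,E} — only A is left for (r2,c5).
row 3 has {A,C,D,E}; column 1 is empty so far — only B is left for (r3,c1).
row 4 has {B,E}; column 3 has {A,B,D,E} — only C is left for (r4,c3).

C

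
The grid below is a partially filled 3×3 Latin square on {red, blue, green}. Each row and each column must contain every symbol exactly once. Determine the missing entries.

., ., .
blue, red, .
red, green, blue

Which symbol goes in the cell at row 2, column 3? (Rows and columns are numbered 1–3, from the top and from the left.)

At row 1, column 1: row 1 is empty so far; column 1 has {red,blue}; that leaves green.
At row 1, column 2: row 1 has {green}; column 2 has {red,green}; that leaves blue.
At row 1, column 3: row 1 has {blue,green}; column 3 has {blue}; that leaves red.
At row 2, column 3: row 2 has {red,blue}; column 3 has {red,blue}; that leaves green.

green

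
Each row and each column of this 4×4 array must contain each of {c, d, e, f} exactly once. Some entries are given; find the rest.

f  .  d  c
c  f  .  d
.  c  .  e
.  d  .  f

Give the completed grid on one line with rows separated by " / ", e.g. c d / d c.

f e d c / c f e d / d c f e / e d c f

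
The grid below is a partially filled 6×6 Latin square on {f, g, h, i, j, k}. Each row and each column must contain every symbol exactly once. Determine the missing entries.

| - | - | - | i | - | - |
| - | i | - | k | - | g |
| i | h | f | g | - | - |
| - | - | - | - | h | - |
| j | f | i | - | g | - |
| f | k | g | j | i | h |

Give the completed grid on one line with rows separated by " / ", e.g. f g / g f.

k g h i j f / h i j k f g / i h f g k j / g j k f h i / j f i h g k / f k g j i h

(r2,c1) = h
(r2,c3) = j
(r2,c5) = f
(r4,c3) = k
(r4,c4) = f
(r5,c4) = h
(r5,c6) = k
(r1,c3) = h
(r3,c6) = j
(r4,c1) = g
(r4,c2) = j
(r4,c6) = i
(r1,c1) = k
(r1,c2) = g
(r1,c5) = j
(r1,c6) = f
(r3,c5) = k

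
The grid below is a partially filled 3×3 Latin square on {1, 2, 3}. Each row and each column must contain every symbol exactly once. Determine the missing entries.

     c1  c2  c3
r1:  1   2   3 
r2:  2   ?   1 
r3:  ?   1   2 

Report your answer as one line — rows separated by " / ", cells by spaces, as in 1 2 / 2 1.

1 2 3 / 2 3 1 / 3 1 2

At row 2, column 2: row 2 has {1,2}; column 2 has {1,2}; that leaves 3.
At row 3, column 1: row 3 has {1,2}; column 1 has {1,2}; that leaves 3.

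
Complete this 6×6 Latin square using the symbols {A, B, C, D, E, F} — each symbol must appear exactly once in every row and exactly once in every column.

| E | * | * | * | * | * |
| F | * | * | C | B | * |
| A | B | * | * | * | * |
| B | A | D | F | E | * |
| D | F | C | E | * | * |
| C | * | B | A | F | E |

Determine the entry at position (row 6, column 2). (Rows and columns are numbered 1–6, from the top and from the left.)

D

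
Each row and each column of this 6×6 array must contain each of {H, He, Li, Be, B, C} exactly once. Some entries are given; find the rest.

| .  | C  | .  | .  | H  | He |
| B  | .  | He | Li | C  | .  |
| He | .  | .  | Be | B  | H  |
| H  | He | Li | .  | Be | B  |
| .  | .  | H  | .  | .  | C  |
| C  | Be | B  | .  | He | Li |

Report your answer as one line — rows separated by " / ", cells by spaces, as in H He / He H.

(r1,c3) = Be
(r1,c4) = B
(r2,c2) = H
(r2,c6) = Be
(r3,c2) = Li
(r3,c3) = C
(r4,c4) = C
(r5,c2) = B
(r5,c4) = He
(r5,c5) = Li
(r6,c4) = H
(r1,c1) = Li
(r5,c1) = Be

Li C Be B H He / B H He Li C Be / He Li C Be B H / H He Li C Be B / Be B H He Li C / C Be B H He Li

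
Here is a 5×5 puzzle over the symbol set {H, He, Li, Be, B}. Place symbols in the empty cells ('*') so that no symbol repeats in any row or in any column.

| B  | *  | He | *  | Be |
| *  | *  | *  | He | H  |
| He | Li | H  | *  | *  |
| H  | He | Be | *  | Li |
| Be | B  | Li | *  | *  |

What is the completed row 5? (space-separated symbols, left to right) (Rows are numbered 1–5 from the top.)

Be B Li H He

(r1,c2) = H
(r1,c4) = Li
(r2,c1) = Li
(r2,c2) = Be
(r2,c3) = B
(r3,c5) = B
(r4,c4) = B
(r5,c4) = H
(r5,c5) = He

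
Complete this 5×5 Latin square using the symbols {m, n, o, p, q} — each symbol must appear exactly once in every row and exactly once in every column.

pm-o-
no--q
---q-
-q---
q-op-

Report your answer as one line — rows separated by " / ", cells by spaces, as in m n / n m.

p m q o n / n o p m q / m p n q o / o q m n p / q n o p m

(r1,c5) = n
(r2,c4) = m
(r4,c4) = n
(r5,c2) = n
(r5,c5) = m
(r1,c3) = q
(r2,c3) = p
(r3,c2) = p
(r3,c5) = o
(r4,c3) = m
(r4,c5) = p
(r3,c1) = m
(r3,c3) = n
(r4,c1) = o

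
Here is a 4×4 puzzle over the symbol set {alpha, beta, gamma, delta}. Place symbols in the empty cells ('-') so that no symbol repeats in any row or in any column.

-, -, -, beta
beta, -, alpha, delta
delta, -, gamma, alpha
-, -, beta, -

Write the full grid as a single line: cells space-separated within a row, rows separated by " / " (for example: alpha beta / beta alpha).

gamma alpha delta beta / beta gamma alpha delta / delta beta gamma alpha / alpha delta beta gamma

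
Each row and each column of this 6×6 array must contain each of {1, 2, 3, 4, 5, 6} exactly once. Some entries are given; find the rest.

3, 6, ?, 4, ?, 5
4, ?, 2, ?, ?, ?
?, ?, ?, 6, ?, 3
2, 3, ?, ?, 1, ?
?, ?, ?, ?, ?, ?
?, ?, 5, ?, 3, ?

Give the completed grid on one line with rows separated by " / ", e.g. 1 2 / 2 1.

(r1,c3) = 1
(r1,c5) = 2
(r3,c3) = 4
(r3,c5) = 5
(r4,c3) = 6
(r4,c4) = 5
(r4,c6) = 4
(r5,c3) = 3
(r2,c5) = 6
(r2,c6) = 1
(r3,c1) = 1
(r3,c2) = 2
(r5,c5) = 4
(r6,c1) = 6
(r6,c6) = 2
(r2,c2) = 5
(r2,c4) = 3
(r5,c1) = 5
(r5,c2) = 1
(r5,c4) = 2
(r5,c6) = 6
(r6,c2) = 4
(r6,c4) = 1

3 6 1 4 2 5 / 4 5 2 3 6 1 / 1 2 4 6 5 3 / 2 3 6 5 1 4 / 5 1 3 2 4 6 / 6 4 5 1 3 2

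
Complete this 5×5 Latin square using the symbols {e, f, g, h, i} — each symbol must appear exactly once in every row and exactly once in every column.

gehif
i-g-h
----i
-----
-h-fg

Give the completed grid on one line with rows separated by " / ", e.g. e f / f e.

g e h i f / i f g e h / f g e h i / h i f g e / e h i f g

(r2,c2): row 2 has {g,h,i}; column 2 has {e,h}, so it must be f.
(r2,c4): row 2 has {f,g,h,i}; column 4 has {f,i}, so it must be e.
(r3,c2): row 3 has {i}; column 2 has {e,f,h}, so it must be g.
(r3,c4): row 3 has {g,i}; column 4 has {e,f,i}, so it must be h.
(r4,c2): row 4 is empty so far; column 2 has {e,f,g,h}, so it must be i.
(r4,c4): row 4 has {i}; column 4 has {e,f,h,i}, so it must be g.
(r4,c5): row 4 has {g,i}; column 5 has {f,g,h,i}, so it must be e.
(r5,c1): row 5 has {f,g,h}; column 1 has {g,i}, so it must be e.
(r5,c3): row 5 has {e,f,g,h}; column 3 has {g,h}, so it must be i.
(r3,c1): row 3 has {g,h,i}; column 1 has {e,g,i}, so it must be f.
(r3,c3): row 3 has {f,g,h,i}; column 3 has {g,h,i}, so it must be e.
(r4,c1): row 4 has {e,g,i}; column 1 has {e,f,g,i}, so it must be h.
(r4,c3): row 4 has {e,g,h,i}; column 3 has {e,g,h,i}, so it must be f.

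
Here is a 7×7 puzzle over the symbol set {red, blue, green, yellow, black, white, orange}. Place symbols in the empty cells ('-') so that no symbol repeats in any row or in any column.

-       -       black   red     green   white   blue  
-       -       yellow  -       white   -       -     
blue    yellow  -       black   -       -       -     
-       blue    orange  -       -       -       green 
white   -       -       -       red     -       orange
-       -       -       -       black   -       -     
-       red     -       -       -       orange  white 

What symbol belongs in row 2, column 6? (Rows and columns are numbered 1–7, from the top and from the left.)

(r1,c2): row 1 has {red,blue,green,black,white}; column 2 has {red,blue,yellow}, so it must be orange.
(r3,c5): row 3 has {blue,yellow,black}; column 5 has {red,green,black,white}, so it must be orange.
(r3,c7): row 3 has {blue,yellow,black,orange}; column 7 has {blue,green,white,orange}, so it must be red.
(r4,c5): row 4 has {blue,green,orange}; column 5 has {red,green,black,white,orange}, so it must be yellow.
(r6,c7): row 6 has {black}; column 7 has {red,blue,green,white,orange}, so it must be yellow.
(r7,c5): row 7 has {red,white,orange}; column 5 has {red,green,yellow,black,white,orange}, so it must be blue.
(r1,c1): row 1 has {red,blue,green,black,white,orange}; column 1 has {blue,white}, so it must be yellow.
(r2,c7): row 2 has {yellow,white}; column 7 has {red,blue,green,yellow,white,orange}, so it must be black.
(r3,c6): row 3 has {red,blue,yellow,black,orange}; column 6 has {white,orange}, so it must be green.
(r4,c4): row 4 has {blue,green,yellow,orange}; column 4 has {red,black}, so it must be white.
(r7,c3): row 7 has {red,blue,white,orange}; column 3 has {yellow,black,orange}, so it must be green.
(r7,c4): row 7 has {red,blue,green,white,orange}; column 4 has {red,black,white}, so it must be yellow.
(r2,c2): row 2 has {yellow,black,white}; column 2 has {red,blue,yellow,orange}, so it must be green.
(r3,c3): row 3 has {red,blue,green,yellow,black,orange}; column 3 has {green,yellow,black,orange}, so it must be white.
(r5,c2): row 5 has {red,white,orange}; column 2 has {red,blue,green,yellow,orange}, so it must be black.
(r5,c3): row 5 has {red,black,white,orange}; column 3 has {green,yellow,black,white,orange}, so it must be blue.
(r5,c4): row 5 has {red,blue,black,white,orange}; column 4 has {red,yellow,black,white}, so it must be green.
(r5,c6): row 5 has {red,blue,green,black,white,orange}; column 6 has {green,white,orange}, so it must be yellow.
(r6,c2): row 6 has {yellow,black}; column 2 has {red,blue,green,yellow,black,orange}, so it must be white.
(r6,c3): row 6 has {yellow,black,white}; column 3 has {blue,green,yellow,black,white,orange}, so it must be red.
(r6,c6): row 6 has {red,yellow,black,white}; column 6 has {green,yellow,white,orange}, so it must be blue.
(r7,c1): row 7 has {red,blue,green,yellow,white,orange}; column 1 has {blue,yellow,white}, so it must be black.
(r2,c6): row 2 has {green,yellow,black,white}; column 6 has {blue,green,yellow,white,orange}, so it must be red.

red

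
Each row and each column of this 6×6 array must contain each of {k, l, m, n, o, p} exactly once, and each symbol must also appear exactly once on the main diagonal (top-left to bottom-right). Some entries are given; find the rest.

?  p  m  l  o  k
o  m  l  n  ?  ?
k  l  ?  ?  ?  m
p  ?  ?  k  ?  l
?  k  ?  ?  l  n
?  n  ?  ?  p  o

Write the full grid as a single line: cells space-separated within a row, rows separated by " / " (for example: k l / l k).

n p m l o k / o m l n k p / k l p o n m / p o n k m l / m k o p l n / l n k m p o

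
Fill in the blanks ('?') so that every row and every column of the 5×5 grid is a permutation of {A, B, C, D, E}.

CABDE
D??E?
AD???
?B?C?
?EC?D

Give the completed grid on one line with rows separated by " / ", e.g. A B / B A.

C A B D E / D C A E B / A D E B C / E B D C A / B E C A D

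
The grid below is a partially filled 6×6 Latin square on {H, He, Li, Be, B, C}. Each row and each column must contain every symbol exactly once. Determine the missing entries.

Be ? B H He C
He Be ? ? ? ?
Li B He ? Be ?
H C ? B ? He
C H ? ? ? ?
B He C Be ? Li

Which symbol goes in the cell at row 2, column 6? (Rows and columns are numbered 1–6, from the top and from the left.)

(r1,c2): row 1 has {H,He,Be,B,C}; column 2 has {H,He,Be,B,C}, so it must be Li.
(r3,c4): row 3 has {He,Li,Be,B}; column 4 has {H,Be,B}, so it must be C.
(r3,c6): row 3 has {He,Li,Be,B,C}; column 6 has {He,Li,C}, so it must be H.
(r4,c5): row 4 has {H,He,B,C}; column 5 has {He,Be}, so it must be Li.
(r5,c5): row 5 has {H,C}; column 5 has {He,Li,Be}, so it must be B.
(r5,c6): row 5 has {H,B,C}; column 6 has {H,He,Li,C}, so it must be Be.
(r6,c5): row 6 has {He,Li,Be,B,C}; column 5 has {He,Li,Be,B}, so it must be H.
(r2,c4): row 2 has {He,Be}; column 4 has {H,Be,B,C}, so it must be Li.
(r2,c5): row 2 has {He,Li,Be}; column 5 has {H,He,Li,Be,B}, so it must be C.
(r2,c6): row 2 has {He,Li,Be,C}; column 6 has {H,He,Li,Be,C}, so it must be B.

B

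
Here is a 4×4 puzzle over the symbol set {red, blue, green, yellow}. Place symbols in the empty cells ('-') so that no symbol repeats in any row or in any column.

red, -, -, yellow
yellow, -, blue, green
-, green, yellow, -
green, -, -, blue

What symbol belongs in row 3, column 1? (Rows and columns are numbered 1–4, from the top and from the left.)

(r1,c2) = blue
(r1,c3) = green
(r2,c2) = red
(r3,c1) = blue

blue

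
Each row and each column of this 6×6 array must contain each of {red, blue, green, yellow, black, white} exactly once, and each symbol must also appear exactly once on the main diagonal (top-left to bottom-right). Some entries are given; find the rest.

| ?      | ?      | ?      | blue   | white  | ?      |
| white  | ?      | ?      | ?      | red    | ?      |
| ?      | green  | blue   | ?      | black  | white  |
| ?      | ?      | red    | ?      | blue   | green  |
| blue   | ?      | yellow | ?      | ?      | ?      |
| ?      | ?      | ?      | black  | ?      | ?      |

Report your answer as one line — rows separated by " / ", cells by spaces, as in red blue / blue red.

(r5,c5) = green
(r6,c5) = yellow
(r6,c6) = red
(r5,c6) = black
(r6,c1) = green
(r6,c3) = white
(r1,c6) = yellow
(r2,c6) = blue
(r6,c2) = blue
(r1,c1) = black
(r1,c2) = red
(r1,c3) = green
(r2,c2) = yellow
(r2,c3) = black
(r2,c4) = green
(r4,c1) = yellow
(r4,c4) = white
(r5,c2) = white
(r5,c4) = red
(r3,c1) = red
(r3,c4) = yellow
(r4,c2) = black

black red green blue white yellow / white yellow black green red blue / red green blue yellow black white / yellow black red white blue green / blue white yellow red green black / green blue white black yellow red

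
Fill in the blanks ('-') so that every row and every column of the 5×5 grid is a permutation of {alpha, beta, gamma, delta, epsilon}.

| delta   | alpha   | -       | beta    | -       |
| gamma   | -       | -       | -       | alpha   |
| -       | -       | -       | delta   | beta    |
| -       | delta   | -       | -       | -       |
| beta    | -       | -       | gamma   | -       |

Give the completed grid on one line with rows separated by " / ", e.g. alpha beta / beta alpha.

delta alpha gamma beta epsilon / gamma beta delta epsilon alpha / alpha gamma epsilon delta beta / epsilon delta beta alpha gamma / beta epsilon alpha gamma delta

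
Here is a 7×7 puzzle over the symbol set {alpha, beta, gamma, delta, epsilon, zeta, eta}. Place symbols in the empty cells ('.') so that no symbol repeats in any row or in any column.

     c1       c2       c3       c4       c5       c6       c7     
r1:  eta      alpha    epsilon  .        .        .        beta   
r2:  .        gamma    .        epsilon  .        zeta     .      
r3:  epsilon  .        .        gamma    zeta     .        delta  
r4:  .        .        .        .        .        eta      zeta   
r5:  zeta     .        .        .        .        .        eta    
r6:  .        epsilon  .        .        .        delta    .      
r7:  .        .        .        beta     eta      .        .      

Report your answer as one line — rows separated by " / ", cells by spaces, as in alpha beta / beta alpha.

row 1 has {alpha,beta,epsilon,eta}; column 6 has {delta,zeta,eta} — only gamma is left for (r1,c6).
row 2 has {gamma,epsilon,zeta}; column 7 has {beta,delta,zeta,eta} — only alpha is left for (r2,c7).
row 6 has {delta,epsilon}; column 7 has {alpha,beta,delta,zeta,eta} — only gamma is left for (r6,c7).
row 7 has {beta,eta}; column 7 has {alpha,beta,gamma,delta,zeta,eta} — only epsilon is left for (r7,c7).
row 1 has {alpha,beta,gamma,epsilon,eta}; column 5 has {zeta,eta} — only delta is left for (r1,c5).
row 2 has {alpha,gamma,epsilon,zeta}; column 5 has {delta,zeta,eta} — only beta is left for (r2,c5).
row 6 has {gamma,delta,epsilon}; column 5 has {beta,delta,zeta,eta} — only alpha is left for (r6,c5).
row 7 has {beta,epsilon,eta}; column 6 has {gamma,delta,zeta,eta} — only alpha is left for (r7,c6).
row 1 has {alpha,beta,gamma,delta,epsilon,eta}; column 4 has {beta,gamma,epsilon} — only zeta is left for (r1,c4).
row 2 has {alpha,beta,gamma,epsilon,zeta}; column 1 has {epsilon,zeta,eta} — only delta is left for (r2,c1).
row 2 has {alpha,beta,gamma,delta,epsilon,zeta}; column 3 has {epsilon} — only eta is left for (r2,c3).
row 3 has {gamma,delta,epsilon,zeta}; column 6 has {alpha,gamma,delta,zeta,eta} — only beta is left for (r3,c6).
row 5 has {zeta,eta}; column 6 has {alpha,beta,gamma,delta,zeta,eta} — only epsilon is left for (r5,c6).
row 6 has {alpha,gamma,delta,epsilon}; column 1 has {delta,epsilon,zeta,eta} — only beta is left for (r6,c1).
row 6 has {alpha,beta,gamma,delta,epsilon}; column 3 has {epsilon,eta} — only zeta is left for (r6,c3).
row 6 has {alpha,beta,gamma,delta,epsilon,zeta}; column 4 has {beta,gamma,epsilon,zeta} — only eta is left for (r6,c4).
row 7 has {alpha,beta,epsilon,eta}; column 1 has {beta,delta,epsilon,zeta,eta} — only gamma is left for (r7,c1).
row 7 has {alpha,beta,gamma,epsilon,eta}; column 3 has {epsilon,zeta,eta} — only delta is left for (r7,c3).
row 3 has {beta,gamma,delta,epsilon,zeta}; column 2 has {alpha,gamma,epsilon} — only eta is left for (r3,c2).
row 3 has {beta,gamma,delta,epsilon,zeta,eta}; column 3 has {delta,epsilon,zeta,eta} — only alpha is left for (r3,c3).
row 4 has {zeta,eta}; column 1 has {beta,gamma,delta,epsilon,zeta,eta} — only alpha is left for (r4,c1).
row 4 has {alpha,zeta,eta}; column 4 has {beta,gamma,epsilon,zeta,eta} — only delta is left for (r4,c4).
row 5 has {epsilon,zeta,eta}; column 4 has {beta,gamma,delta,epsilon,zeta,eta} — only alpha is left for (r5,c4).
row 5 has {alpha,epsilon,zeta,eta}; column 5 has {alpha,beta,delta,zeta,eta} — only gamma is left for (r5,c5).
row 7 has {alpha,beta,gamma,delta,epsilon,eta}; column 2 has {alpha,gamma,epsilon,eta} — only zeta is left for (r7,c2).
row 4 has {alpha,delta,zeta,eta}; column 2 has {alpha,gamma,epsilon,zeta,eta} — only beta is left for (r4,c2).
row 4 has {alpha,beta,delta,zeta,eta}; column 3 has {alpha,delta,epsilon,zeta,eta} — only gamma is left for (r4,c3).
row 4 has {alpha,beta,gamma,delta,zeta,eta}; column 5 has {alpha,beta,gamma,delta,zeta,eta} — only epsilon is left for (r4,c5).
row 5 has {alpha,gamma,epsilon,zeta,eta}; column 2 has {alpha,beta,gamma,epsilon,zeta,eta} — only delta is left for (r5,c2).
row 5 has {alpha,gamma,delta,epsilon,zeta,eta}; column 3 has {alpha,gamma,delta,epsilon,zeta,eta} — only beta is left for (r5,c3).

eta alpha epsilon zeta delta gamma beta / delta gamma eta epsilon beta zeta alpha / epsilon eta alpha gamma zeta beta delta / alpha beta gamma delta epsilon eta zeta / zeta delta beta alpha gamma epsilon eta / beta epsilon zeta eta alpha delta gamma / gamma zeta delta beta eta alpha epsilon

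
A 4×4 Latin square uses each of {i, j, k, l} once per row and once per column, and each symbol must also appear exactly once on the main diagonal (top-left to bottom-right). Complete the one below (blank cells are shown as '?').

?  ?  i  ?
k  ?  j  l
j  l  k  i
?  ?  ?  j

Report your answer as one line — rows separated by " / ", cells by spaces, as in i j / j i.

l j i k / k i j l / j l k i / i k l j

(r1,c1) = l
(r1,c4) = k
(r2,c2) = i
(r4,c1) = i
(r4,c2) = k
(r4,c3) = l
(r1,c2) = j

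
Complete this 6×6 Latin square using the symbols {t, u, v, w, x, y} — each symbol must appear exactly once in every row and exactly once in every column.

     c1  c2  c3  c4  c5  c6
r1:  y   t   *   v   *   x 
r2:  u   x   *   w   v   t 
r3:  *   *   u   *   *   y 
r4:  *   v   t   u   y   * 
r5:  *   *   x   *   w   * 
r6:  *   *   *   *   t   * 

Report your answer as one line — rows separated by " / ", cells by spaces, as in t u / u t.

(r1,c3) = w
(r1,c5) = u
(r2,c3) = y
(r3,c2) = w
(r3,c5) = x
(r4,c6) = w
(r6,c3) = v
(r6,c6) = u
(r3,c4) = t
(r4,c1) = x
(r5,c4) = y
(r5,c6) = v
(r6,c1) = w
(r6,c2) = y
(r6,c4) = x
(r3,c1) = v
(r5,c1) = t
(r5,c2) = u

y t w v u x / u x y w v t / v w u t x y / x v t u y w / t u x y w v / w y v x t u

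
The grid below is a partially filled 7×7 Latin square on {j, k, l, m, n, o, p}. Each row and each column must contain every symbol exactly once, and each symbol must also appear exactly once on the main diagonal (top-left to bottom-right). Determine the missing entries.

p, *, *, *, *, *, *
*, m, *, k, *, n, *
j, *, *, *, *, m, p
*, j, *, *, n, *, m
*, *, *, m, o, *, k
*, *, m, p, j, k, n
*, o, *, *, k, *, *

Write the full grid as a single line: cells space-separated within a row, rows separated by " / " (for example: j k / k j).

p n k j m o l / l m j k p n o / j k n o l m p / k j o l n p m / n p l m o j k / o l m p j k n / m o p n k l j

Cell (r3,c5): row 3 has {j,m,p}; column 5 has {j,k,n,o} → l.
Cell (r4,c4): row 4 has {j,m,n}; column 4 has {k,m,p}; the diagonal has {k,m,o,p} → l.
Cell (r6,c2): row 6 has {j,k,m,n,p}; column 2 has {j,m,o} → l.
Cell (r7,c7): row 7 has {k,o}; column 7 has {k,m,n,p}; the diagonal has {k,l,m,o,p} → j.
Cell (r1,c5): row 1 has {p}; column 5 has {j,k,l,n,o} → m.
Cell (r2,c5): row 2 has {k,m,n}; column 5 has {j,k,l,m,n,o} → p.
Cell (r3,c3): row 3 has {j,l,m,p}; column 3 has {m}; the diagonal has {j,k,l,m,o,p} → n.
Cell (r3,c4): row 3 has {j,l,m,n,p}; column 4 has {k,l,m,p} → o.
Cell (r6,c1): row 6 has {j,k,l,m,n,p}; column 1 has {j,p} → o.
Cell (r7,c4): row 7 has {j,k,o}; column 4 has {k,l,m,o,p} → n.
Cell (r1,c4): row 1 has {m,p}; column 4 has {k,l,m,n,o,p} → j.
Cell (r2,c1): row 2 has {k,m,n,p}; column 1 has {j,o,p} → l.
Cell (r2,c7): row 2 has {k,l,m,n,p}; column 7 has {j,k,m,n,p} → o.
Cell (r3,c2): row 3 has {j,l,m,n,o,p}; column 2 has {j,l,m,o} → k.
Cell (r4,c1): row 4 has {j,l,m,n}; column 1 has {j,l,o,p} → k.
Cell (r5,c1): row 5 has {k,m,o}; column 1 has {j,k,l,o,p} → n.
Cell (r5,c2): row 5 has {k,m,n,o}; column 2 has {j,k,l,m,o} → p.
Cell (r7,c1): row 7 has {j,k,n,o}; column 1 has {j,k,l,n,o,p} → m.
Cell (r1,c2): row 1 has {j,m,p}; column 2 has {j,k,l,m,o,p} → n.
Cell (r1,c7): row 1 has {j,m,n,p}; column 7 has {j,k,m,n,o,p} → l.
Cell (r2,c3): row 2 has {k,l,m,n,o,p}; column 3 has {m,n} → j.
Cell (r5,c3): row 5 has {k,m,n,o,p}; column 3 has {j,m,n} → l.
Cell (r5,c6): row 5 has {k,l,m,n,o,p}; column 6 has {k,m,n} → j.
Cell (r7,c3): row 7 has {j,k,m,n,o}; column 3 has {j,l,m,n} → p.
Cell (r7,c6): row 7 has {j,k,m,n,o,p}; column 6 has {j,k,m,n} → l.
Cell (r1,c6): row 1 has {j,l,m,n,p}; column 6 has {j,k,l,m,n} → o.
Cell (r4,c3): row 4 has {j,k,l,m,n}; column 3 has {j,l,m,n,p} → o.
Cell (r4,c6): row 4 has {j,k,l,m,n,o}; column 6 has {j,k,l,m,n,o} → p.
Cell (r1,c3): row 1 has {j,l,m,n,o,p}; column 3 has {j,l,m,n,o,p} → k.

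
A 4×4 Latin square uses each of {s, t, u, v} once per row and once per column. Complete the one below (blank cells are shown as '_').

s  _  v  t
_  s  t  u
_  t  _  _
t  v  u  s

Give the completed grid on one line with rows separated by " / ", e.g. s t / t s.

s u v t / v s t u / u t s v / t v u s

row 1 has {s,t,v}; column 2 has {s,t,v} — only u is left for (r1,c2).
row 2 has {s,t,u}; column 1 has {s,t} — only v is left for (r2,c1).
row 3 has {t}; column 1 has {s,t,v} — only u is left for (r3,c1).
row 3 has {t,u}; column 3 has {t,u,v} — only s is left for (r3,c3).
row 3 has {s,t,u}; column 4 has {s,t,u} — only v is left for (r3,c4).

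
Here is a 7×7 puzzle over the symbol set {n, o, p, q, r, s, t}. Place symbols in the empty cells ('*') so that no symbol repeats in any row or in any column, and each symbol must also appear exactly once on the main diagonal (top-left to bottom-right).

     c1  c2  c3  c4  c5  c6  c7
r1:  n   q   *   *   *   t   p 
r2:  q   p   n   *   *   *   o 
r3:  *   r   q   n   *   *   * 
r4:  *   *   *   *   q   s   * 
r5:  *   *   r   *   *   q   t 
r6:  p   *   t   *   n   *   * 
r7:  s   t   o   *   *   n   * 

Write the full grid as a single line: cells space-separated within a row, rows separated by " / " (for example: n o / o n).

n q s o r t p / q p n s t r o / t r q n o p s / r o p t q s n / o n r p s q t / p s t r n o q / s t o q p n r

(r1,c3) = s
(r2,c6) = r
(r3,c7) = s
(r4,c3) = p
(r5,c1) = o
(r5,c5) = s
(r6,c6) = o
(r7,c7) = r
(r2,c5) = t
(r3,c1) = t
(r3,c6) = p
(r4,c1) = r
(r4,c4) = t
(r4,c7) = n
(r5,c2) = n
(r5,c4) = p
(r6,c2) = s
(r6,c7) = q
(r7,c4) = q
(r7,c5) = p
(r2,c4) = s
(r3,c5) = o
(r4,c2) = o
(r6,c4) = r
(r1,c4) = o
(r1,c5) = r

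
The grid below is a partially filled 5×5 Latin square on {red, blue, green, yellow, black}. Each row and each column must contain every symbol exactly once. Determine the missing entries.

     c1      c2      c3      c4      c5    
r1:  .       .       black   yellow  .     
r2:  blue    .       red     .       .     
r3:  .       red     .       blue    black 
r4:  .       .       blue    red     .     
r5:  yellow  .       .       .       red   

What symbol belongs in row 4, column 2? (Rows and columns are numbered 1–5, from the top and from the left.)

yellow

Cell (r3,c1): row 3 has {red,blue,black}; column 1 has {blue,yellow} → green.
Cell (r3,c3): row 3 has {red,blue,green,black}; column 3 has {red,blue,black} → yellow.
Cell (r4,c1): row 4 has {red,blue}; column 1 has {blue,green,yellow} → black.
Cell (r5,c3): row 5 has {red,yellow}; column 3 has {red,blue,yellow,black} → green.
Cell (r5,c4): row 5 has {red,green,yellow}; column 4 has {red,blue,yellow} → black.
Cell (r1,c1): row 1 has {yellow,black}; column 1 has {blue,green,yellow,black} → red.
Cell (r2,c4): row 2 has {red,blue}; column 4 has {red,blue,yellow,black} → green.
Cell (r2,c5): row 2 has {red,blue,green}; column 5 has {red,black} → yellow.
Cell (r4,c5): row 4 has {red,blue,black}; column 5 has {red,yellow,black} → green.
Cell (r5,c2): row 5 has {red,green,yellow,black}; column 2 has {red} → blue.
Cell (r1,c2): row 1 has {red,yellow,black}; column 2 has {red,blue} → green.
Cell (r1,c5): row 1 has {red,green,yellow,black}; column 5 has {red,green,yellow,black} → blue.
Cell (r2,c2): row 2 has {red,blue,green,yellow}; column 2 has {red,blue,green} → black.
Cell (r4,c2): row 4 has {red,blue,green,black}; column 2 has {red,blue,green,black} → yellow.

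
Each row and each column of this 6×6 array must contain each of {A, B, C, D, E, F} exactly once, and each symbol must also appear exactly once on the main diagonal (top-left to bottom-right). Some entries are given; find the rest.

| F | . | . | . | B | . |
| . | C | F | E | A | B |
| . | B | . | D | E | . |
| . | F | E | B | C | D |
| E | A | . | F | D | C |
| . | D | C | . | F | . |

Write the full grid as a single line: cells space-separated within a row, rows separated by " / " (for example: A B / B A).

F E D C B A / D C F E A B / C B A D E F / A F E B C D / E A B F D C / B D C A F E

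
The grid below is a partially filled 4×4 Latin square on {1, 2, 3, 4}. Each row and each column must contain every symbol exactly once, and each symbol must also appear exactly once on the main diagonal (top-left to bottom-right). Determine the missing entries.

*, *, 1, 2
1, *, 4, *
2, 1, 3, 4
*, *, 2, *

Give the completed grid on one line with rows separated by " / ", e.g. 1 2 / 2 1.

4 3 1 2 / 1 2 4 3 / 2 1 3 4 / 3 4 2 1

At row 1, column 1: row 1 has {1,2}; column 1 has {1,2}; the diagonal has {3}; that leaves 4.
At row 1, column 2: row 1 has {1,2,4}; column 2 has {1}; that leaves 3.
At row 2, column 2: row 2 has {1,4}; column 2 has {1,3}; the diagonal has {3,4}; that leaves 2.
At row 2, column 4: row 2 has {1,2,4}; column 4 has {2,4}; that leaves 3.
At row 4, column 1: row 4 has {2}; column 1 has {1,2,4}; that leaves 3.
At row 4, column 2: row 4 has {2,3}; column 2 has {1,2,3}; that leaves 4.
At row 4, column 4: row 4 has {2,3,4}; column 4 has {2,3,4}; the diagonal has {2,3,4}; that leaves 1.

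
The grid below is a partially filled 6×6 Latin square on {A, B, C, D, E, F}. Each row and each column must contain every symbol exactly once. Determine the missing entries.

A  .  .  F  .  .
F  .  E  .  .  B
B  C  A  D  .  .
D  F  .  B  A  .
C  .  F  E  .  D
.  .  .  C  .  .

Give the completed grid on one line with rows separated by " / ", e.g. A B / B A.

A E B F D C / F D E A C B / B C A D E F / D F C B A E / C A F E B D / E B D C F A

(r2,c4) = A
(r4,c3) = C
(r4,c6) = E
(r5,c5) = B
(r6,c1) = E
(r1,c6) = C
(r2,c2) = D
(r2,c5) = C
(r3,c6) = F
(r5,c2) = A
(r6,c2) = B
(r6,c3) = D
(r6,c5) = F
(r6,c6) = A
(r1,c2) = E
(r1,c3) = B
(r1,c5) = D
(r3,c5) = E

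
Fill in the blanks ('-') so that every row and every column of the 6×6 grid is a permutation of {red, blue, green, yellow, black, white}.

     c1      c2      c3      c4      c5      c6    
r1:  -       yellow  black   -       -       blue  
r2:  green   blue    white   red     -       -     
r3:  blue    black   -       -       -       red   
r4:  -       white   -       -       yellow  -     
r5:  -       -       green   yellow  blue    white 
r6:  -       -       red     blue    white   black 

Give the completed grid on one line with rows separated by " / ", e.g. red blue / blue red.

(r2,c5) = black
(r2,c6) = yellow
(r3,c3) = yellow
(r3,c5) = green
(r4,c3) = blue
(r4,c6) = green
(r5,c2) = red
(r6,c1) = yellow
(r6,c2) = green
(r1,c5) = red
(r3,c4) = white
(r4,c4) = black
(r5,c1) = black
(r1,c1) = white
(r1,c4) = green
(r4,c1) = red

white yellow black green red blue / green blue white red black yellow / blue black yellow white green red / red white blue black yellow green / black red green yellow blue white / yellow green red blue white black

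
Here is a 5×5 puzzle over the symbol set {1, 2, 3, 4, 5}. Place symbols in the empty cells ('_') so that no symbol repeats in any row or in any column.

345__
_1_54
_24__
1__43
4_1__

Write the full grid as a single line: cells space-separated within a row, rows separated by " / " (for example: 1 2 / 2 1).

3 4 5 1 2 / 2 1 3 5 4 / 5 2 4 3 1 / 1 5 2 4 3 / 4 3 1 2 5

(r2,c1) = 2
(r2,c3) = 3
(r3,c1) = 5
(r3,c5) = 1
(r4,c2) = 5
(r4,c3) = 2
(r5,c2) = 3
(r5,c4) = 2
(r5,c5) = 5
(r1,c4) = 1
(r1,c5) = 2
(r3,c4) = 3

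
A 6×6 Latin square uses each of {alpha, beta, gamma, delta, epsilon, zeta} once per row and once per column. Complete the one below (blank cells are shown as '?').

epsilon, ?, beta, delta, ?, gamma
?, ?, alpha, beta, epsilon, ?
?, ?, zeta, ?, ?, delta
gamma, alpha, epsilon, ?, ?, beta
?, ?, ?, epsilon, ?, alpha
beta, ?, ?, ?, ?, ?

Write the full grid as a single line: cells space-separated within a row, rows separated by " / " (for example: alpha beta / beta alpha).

epsilon zeta beta delta alpha gamma / delta gamma alpha beta epsilon zeta / alpha epsilon zeta gamma beta delta / gamma alpha epsilon zeta delta beta / zeta beta delta epsilon gamma alpha / beta delta gamma alpha zeta epsilon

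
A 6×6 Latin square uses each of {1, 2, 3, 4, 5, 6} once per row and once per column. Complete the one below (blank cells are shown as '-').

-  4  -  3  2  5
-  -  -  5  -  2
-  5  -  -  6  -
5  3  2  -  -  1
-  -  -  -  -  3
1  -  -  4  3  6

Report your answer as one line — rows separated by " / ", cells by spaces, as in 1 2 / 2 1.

6 4 1 3 2 5 / 3 6 4 5 1 2 / 2 5 3 1 6 4 / 5 3 2 6 4 1 / 4 1 6 2 5 3 / 1 2 5 4 3 6

row 1 has {2,3,4,5}; column 1 has {1,5} — only 6 is left for (r1,c1).
row 1 has {2,3,4,5,6}; column 3 has {2} — only 1 is left for (r1,c3).
row 3 has {5,6}; column 6 has {1,2,3,5,6} — only 4 is left for (r3,c6).
row 4 has {1,2,3,5}; column 4 has {3,4,5} — only 6 is left for (r4,c4).
row 4 has {1,2,3,5,6}; column 5 has {2,3,6} — only 4 is left for (r4,c5).
row 6 has {1,3,4,6}; column 2 has {3,4,5} — only 2 is left for (r6,c2).
row 6 has {1,2,3,4,6}; column 3 has {1,2} — only 5 is left for (r6,c3).
row 2 has {2,5}; column 5 has {2,3,4,6} — only 1 is left for (r2,c5).
row 3 has {4,5,6}; column 3 has {1,2,5} — only 3 is left for (r3,c3).
row 5 has {3}; column 5 has {1,2,3,4,6} — only 5 is left for (r5,c5).
row 2 has {1,2,5}; column 2 has {2,3,4,5} — only 6 is left for (r2,c2).
row 2 has {1,2,5,6}; column 3 has {1,2,3,5} — only 4 is left for (r2,c3).
row 3 has {3,4,5,6}; column 1 has {1,5,6} — only 2 is left for (r3,c1).
row 3 has {2,3,4,5,6}; column 4 has {3,4,5,6} — only 1 is left for (r3,c4).
row 5 has {3,5}; column 1 has {1,2,5,6} — only 4 is left for (r5,c1).
row 5 has {3,4,5}; column 2 has {2,3,4,5,6} — only 1 is left for (r5,c2).
row 5 has {1,3,4,5}; column 3 has {1,2,3,4,5} — only 6 is left for (r5,c3).
row 5 has {1,3,4,5,6}; column 4 has {1,3,4,5,6} — only 2 is left for (r5,c4).
row 2 has {1,2,4,5,6}; column 1 has {1,2,4,5,6} — only 3 is left for (r2,c1).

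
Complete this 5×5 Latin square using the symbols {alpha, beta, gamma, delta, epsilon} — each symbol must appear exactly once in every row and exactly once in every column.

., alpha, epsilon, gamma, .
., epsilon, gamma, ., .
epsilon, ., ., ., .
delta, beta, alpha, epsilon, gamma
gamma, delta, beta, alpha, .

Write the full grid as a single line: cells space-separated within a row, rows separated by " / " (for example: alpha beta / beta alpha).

(r1,c1) = beta
(r1,c5) = delta
(r2,c1) = alpha
(r2,c5) = beta
(r3,c2) = gamma
(r3,c3) = delta
(r3,c4) = beta
(r3,c5) = alpha
(r5,c5) = epsilon
(r2,c4) = delta

beta alpha epsilon gamma delta / alpha epsilon gamma delta beta / epsilon gamma delta beta alpha / delta beta alpha epsilon gamma / gamma delta beta alpha epsilon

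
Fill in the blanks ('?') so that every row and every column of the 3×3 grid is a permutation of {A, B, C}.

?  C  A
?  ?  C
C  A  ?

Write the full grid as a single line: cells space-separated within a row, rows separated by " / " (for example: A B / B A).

Cell (r1,c1): row 1 has {A,C}; column 1 has {C} → B.
Cell (r2,c1): row 2 has {C}; column 1 has {B,C} → A.
Cell (r2,c2): row 2 has {A,C}; column 2 has {A,C} → B.
Cell (r3,c3): row 3 has {A,C}; column 3 has {A,C} → B.

B C A / A B C / C A B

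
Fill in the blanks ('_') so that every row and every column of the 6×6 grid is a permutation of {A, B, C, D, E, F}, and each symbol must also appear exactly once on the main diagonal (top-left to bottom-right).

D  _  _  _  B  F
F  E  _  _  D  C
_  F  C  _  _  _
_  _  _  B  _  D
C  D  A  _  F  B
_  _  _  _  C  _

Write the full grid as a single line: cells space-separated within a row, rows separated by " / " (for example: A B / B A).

(r1,c3): row 1 has {B,D,F}; column 3 has {A,C}, so it must be E.
(r2,c3): row 2 has {C,D,E,F}; column 3 has {A,C,E}, so it must be B.
(r2,c4): row 2 has {B,C,D,E,F}; column 4 has {B}, so it must be A.
(r4,c3): row 4 has {B,D}; column 3 has {A,B,C,E}, so it must be F.
(r5,c4): row 5 has {A,B,C,D,F}; column 4 has {A,B}, so it must be E.
(r6,c3): row 6 has {C}; column 3 has {A,B,C,E,F}, so it must be D.
(r6,c4): row 6 has {C,D}; column 4 has {A,B,E}, so it must be F.
(r6,c6): row 6 has {C,D,F}; column 6 has {B,C,D,F}; the diagonal has {B,C,D,E,F}, so it must be A.
(r1,c4): row 1 has {B,D,E,F}; column 4 has {A,B,E,F}, so it must be C.
(r3,c4): row 3 has {C,F}; column 4 has {A,B,C,E,F}, so it must be D.
(r3,c6): row 3 has {C,D,F}; column 6 has {A,B,C,D,F}, so it must be E.
(r6,c2): row 6 has {A,C,D,F}; column 2 has {D,E,F}, so it must be B.
(r1,c2): row 1 has {B,C,D,E,F}; column 2 has {B,D,E,F}, so it must be A.
(r3,c5): row 3 has {C,D,E,F}; column 5 has {B,C,D,F}, so it must be A.
(r4,c2): row 4 has {B,D,F}; column 2 has {A,B,D,E,F}, so it must be C.
(r4,c5): row 4 has {B,C,D,F}; column 5 has {A,B,C,D,F}, so it must be E.
(r6,c1): row 6 has {A,B,C,D,F}; column 1 has {C,D,F}, so it must be E.
(r3,c1): row 3 has {A,C,D,E,F}; column 1 has {C,D,E,F}, so it must be B.
(r4,c1): row 4 has {B,C,D,E,F}; column 1 has {B,C,D,E,F}, so it must be A.

D A E C B F / F E B A D C / B F C D A E / A C F B E D / C D A E F B / E B D F C A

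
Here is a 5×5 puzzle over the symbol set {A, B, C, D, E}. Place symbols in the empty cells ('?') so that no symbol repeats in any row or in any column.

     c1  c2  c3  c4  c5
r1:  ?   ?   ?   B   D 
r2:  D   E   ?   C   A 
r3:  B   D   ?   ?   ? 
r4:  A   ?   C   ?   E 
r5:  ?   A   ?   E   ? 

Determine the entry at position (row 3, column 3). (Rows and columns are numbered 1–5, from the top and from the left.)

E

Cell (r1,c2): row 1 has {B,D}; column 2 has {A,D,E} → C.
Cell (r2,c3): row 2 has {A,C,D,E}; column 3 has {C} → B.
Cell (r3,c4): row 3 has {B,D}; column 4 has {B,C,E} → A.
Cell (r3,c5): row 3 has {A,B,D}; column 5 has {A,D,E} → C.
Cell (r4,c2): row 4 has {A,C,E}; column 2 has {A,C,D,E} → B.
Cell (r4,c4): row 4 has {A,B,C,E}; column 4 has {A,B,C,E} → D.
Cell (r5,c1): row 5 has {A,E}; column 1 has {A,B,D} → C.
Cell (r5,c3): row 5 has {A,C,E}; column 3 has {B,C} → D.
Cell (r5,c5): row 5 has {A,C,D,E}; column 5 has {A,C,D,E} → B.
Cell (r1,c1): row 1 has {B,C,D}; column 1 has {A,B,C,D} → E.
Cell (r1,c3): row 1 has {B,C,D,E}; column 3 has {B,C,D} → A.
Cell (r3,c3): row 3 has {A,B,C,D}; column 3 has {A,B,C,D} → E.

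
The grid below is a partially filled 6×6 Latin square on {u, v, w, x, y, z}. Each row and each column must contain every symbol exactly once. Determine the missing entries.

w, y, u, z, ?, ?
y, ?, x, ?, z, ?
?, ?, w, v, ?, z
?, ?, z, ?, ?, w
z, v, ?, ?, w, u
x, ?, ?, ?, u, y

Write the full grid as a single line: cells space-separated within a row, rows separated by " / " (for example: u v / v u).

w y u z v x / y w x u z v / u x w v y z / v u z y x w / z v y x w u / x z v w u y

row 2 has {x,y,z}; column 6 has {u,w,y,z} — only v is left for (r2,c6).
row 3 has {v,w,z}; column 1 has {w,x,y,z} — only u is left for (r3,c1).
row 3 has {u,v,w,z}; column 2 has {v,y} — only x is left for (r3,c2).
row 3 has {u,v,w,x,z}; column 5 has {u,w,z} — only y is left for (r3,c5).
row 4 has {w,z}; column 1 has {u,w,x,y,z} — only v is left for (r4,c1).
row 4 has {v,w,z}; column 2 has {v,x,y} — only u is left for (r4,c2).
row 4 has {u,v,w,z}; column 5 has {u,w,y,z} — only x is left for (r4,c5).
row 5 has {u,v,w,z}; column 3 has {u,w,x,z} — only y is left for (r5,c3).
row 5 has {u,v,w,y,z}; column 4 has {v,z} — only x is left for (r5,c4).
row 6 has {u,x,y}; column 3 has {u,w,x,y,z} — only v is left for (r6,c3).
row 6 has {u,v,x,y}; column 4 has {v,x,z} — only w is left for (r6,c4).
row 1 has {u,w,y,z}; column 5 has {u,w,x,y,z} — only v is left for (r1,c5).
row 1 has {u,v,w,y,z}; column 6 has {u,v,w,y,z} — only x is left for (r1,c6).
row 2 has {v,x,y,z}; column 2 has {u,v,x,y} — only w is left for (r2,c2).
row 2 has {v,w,x,y,z}; column 4 has {v,w,x,z} — only u is left for (r2,c4).
row 4 has {u,v,w,x,z}; column 4 has {u,v,w,x,z} — only y is left for (r4,c4).
row 6 has {u,v,w,x,y}; column 2 has {u,v,w,x,y} — only z is left for (r6,c2).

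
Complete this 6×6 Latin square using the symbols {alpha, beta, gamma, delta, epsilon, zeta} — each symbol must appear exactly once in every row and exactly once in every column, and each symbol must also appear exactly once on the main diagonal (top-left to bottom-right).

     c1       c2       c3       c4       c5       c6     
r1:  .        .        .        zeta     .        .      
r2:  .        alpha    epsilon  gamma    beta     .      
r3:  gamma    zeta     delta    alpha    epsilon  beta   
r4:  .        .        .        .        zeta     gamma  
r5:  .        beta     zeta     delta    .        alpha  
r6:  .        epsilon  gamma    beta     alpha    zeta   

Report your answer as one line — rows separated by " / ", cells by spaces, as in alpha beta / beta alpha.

(r2,c6): row 2 has {alpha,beta,gamma,epsilon}; column 6 has {alpha,beta,gamma,zeta}, so it must be delta.
(r4,c2): row 4 has {gamma,zeta}; column 2 has {alpha,beta,epsilon,zeta}, so it must be delta.
(r4,c4): row 4 has {gamma,delta,zeta}; column 4 has {alpha,beta,gamma,delta,zeta}; the diagonal has {alpha,delta,zeta}, so it must be epsilon.
(r5,c1): row 5 has {alpha,beta,delta,zeta}; column 1 has {gamma}, so it must be epsilon.
(r5,c5): row 5 has {alpha,beta,delta,epsilon,zeta}; column 5 has {alpha,beta,epsilon,zeta}; the diagonal has {alpha,delta,epsilon,zeta}, so it must be gamma.
(r6,c1): row 6 has {alpha,beta,gamma,epsilon,zeta}; column 1 has {gamma,epsilon}, so it must be delta.
(r1,c1): row 1 has {zeta}; column 1 has {gamma,delta,epsilon}; the diagonal has {alpha,gamma,delta,epsilon,zeta}, so it must be beta.
(r1,c2): row 1 has {beta,zeta}; column 2 has {alpha,beta,delta,epsilon,zeta}, so it must be gamma.
(r1,c3): row 1 has {beta,gamma,zeta}; column 3 has {gamma,delta,epsilon,zeta}, so it must be alpha.
(r1,c5): row 1 has {alpha,beta,gamma,zeta}; column 5 has {alpha,beta,gamma,epsilon,zeta}, so it must be delta.
(r1,c6): row 1 has {alpha,beta,gamma,delta,zeta}; column 6 has {alpha,beta,gamma,delta,zeta}, so it must be epsilon.
(r2,c1): row 2 has {alpha,beta,gamma,delta,epsilon}; column 1 has {beta,gamma,delta,epsilon}, so it must be zeta.
(r4,c1): row 4 has {gamma,delta,epsilon,zeta}; column 1 has {beta,gamma,delta,epsilon,zeta}, so it must be alpha.
(r4,c3): row 4 has {alpha,gamma,delta,epsilon,zeta}; column 3 has {alpha,gamma,delta,epsilon,zeta}, so it must be beta.

beta gamma alpha zeta delta epsilon / zeta alpha epsilon gamma beta delta / gamma zeta delta alpha epsilon beta / alpha delta beta epsilon zeta gamma / epsilon beta zeta delta gamma alpha / delta epsilon gamma beta alpha zeta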